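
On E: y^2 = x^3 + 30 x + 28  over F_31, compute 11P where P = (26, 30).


k = 11 = 1011_2 (binary, LSB first: 1101)
Double-and-add from P = (26, 30):
  bit 0 = 1: acc = O + (26, 30) = (26, 30)
  bit 1 = 1: acc = (26, 30) + (15, 28) = (30, 20)
  bit 2 = 0: acc unchanged = (30, 20)
  bit 3 = 1: acc = (30, 20) + (9, 29) = (8, 6)

11P = (8, 6)


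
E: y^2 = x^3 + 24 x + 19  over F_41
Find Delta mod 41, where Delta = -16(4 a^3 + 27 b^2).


4 a^3 + 27 b^2 = 4*24^3 + 27*19^2 = 55296 + 9747 = 65043
Delta = -16 * (65043) = -1040688
Delta mod 41 = 15

Delta = 15 (mod 41)


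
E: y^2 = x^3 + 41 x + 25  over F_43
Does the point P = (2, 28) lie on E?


Check whether y^2 = x^3 + 41 x + 25 (mod 43) for (x, y) = (2, 28).
LHS: y^2 = 28^2 mod 43 = 10
RHS: x^3 + 41 x + 25 = 2^3 + 41*2 + 25 mod 43 = 29
LHS != RHS

No, not on the curve


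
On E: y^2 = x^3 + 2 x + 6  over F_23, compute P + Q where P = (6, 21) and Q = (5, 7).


P != Q, so use the chord formula.
s = (y2 - y1) / (x2 - x1) = (9) / (22) mod 23 = 14
x3 = s^2 - x1 - x2 mod 23 = 14^2 - 6 - 5 = 1
y3 = s (x1 - x3) - y1 mod 23 = 14 * (6 - 1) - 21 = 3

P + Q = (1, 3)


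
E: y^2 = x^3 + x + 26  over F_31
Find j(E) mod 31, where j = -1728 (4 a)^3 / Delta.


Delta = -16(4 a^3 + 27 b^2) mod 31 = 17
-1728 * (4 a)^3 = -1728 * (4*1)^3 mod 31 = 16
j = 16 * 17^(-1) mod 31 = 21

j = 21 (mod 31)


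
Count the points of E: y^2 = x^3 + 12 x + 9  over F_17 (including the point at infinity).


For each x in F_17, count y with y^2 = x^3 + 12 x + 9 mod 17:
  x = 0: RHS = 9, y in [3, 14]  -> 2 point(s)
  x = 3: RHS = 4, y in [2, 15]  -> 2 point(s)
  x = 4: RHS = 2, y in [6, 11]  -> 2 point(s)
  x = 6: RHS = 8, y in [5, 12]  -> 2 point(s)
  x = 9: RHS = 13, y in [8, 9]  -> 2 point(s)
  x = 13: RHS = 16, y in [4, 13]  -> 2 point(s)
  x = 16: RHS = 13, y in [8, 9]  -> 2 point(s)
Affine points: 14. Add the point at infinity: total = 15.

#E(F_17) = 15


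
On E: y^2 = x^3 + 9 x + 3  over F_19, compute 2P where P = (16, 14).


Doubling: s = (3 x1^2 + a) / (2 y1)
s = (3*16^2 + 9) / (2*14) mod 19 = 4
x3 = s^2 - 2 x1 mod 19 = 4^2 - 2*16 = 3
y3 = s (x1 - x3) - y1 mod 19 = 4 * (16 - 3) - 14 = 0

2P = (3, 0)


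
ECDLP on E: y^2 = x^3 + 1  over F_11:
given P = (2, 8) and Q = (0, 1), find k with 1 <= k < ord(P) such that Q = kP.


Enumerate multiples of P until we hit Q = (0, 1):
  1P = (2, 8)
  2P = (0, 10)
  3P = (10, 0)
  4P = (0, 1)
Match found at i = 4.

k = 4


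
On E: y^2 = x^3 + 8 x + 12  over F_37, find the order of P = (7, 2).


Compute successive multiples of P until we hit O:
  1P = (7, 2)
  2P = (33, 8)
  3P = (8, 12)
  4P = (11, 32)
  5P = (29, 18)
  6P = (0, 30)
  7P = (9, 6)
  8P = (25, 36)
  ... (continuing to 37P)
  37P = O

ord(P) = 37


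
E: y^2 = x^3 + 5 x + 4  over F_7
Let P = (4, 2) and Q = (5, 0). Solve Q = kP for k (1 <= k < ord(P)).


Enumerate multiples of P until we hit Q = (5, 0):
  1P = (4, 2)
  2P = (0, 2)
  3P = (3, 5)
  4P = (2, 6)
  5P = (5, 0)
Match found at i = 5.

k = 5


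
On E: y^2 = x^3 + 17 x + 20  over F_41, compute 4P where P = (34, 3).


k = 4 = 100_2 (binary, LSB first: 001)
Double-and-add from P = (34, 3):
  bit 0 = 0: acc unchanged = O
  bit 1 = 0: acc unchanged = O
  bit 2 = 1: acc = O + (34, 38) = (34, 38)

4P = (34, 38)


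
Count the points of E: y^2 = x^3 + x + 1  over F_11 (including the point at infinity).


For each x in F_11, count y with y^2 = x^3 + 1 x + 1 mod 11:
  x = 0: RHS = 1, y in [1, 10]  -> 2 point(s)
  x = 1: RHS = 3, y in [5, 6]  -> 2 point(s)
  x = 2: RHS = 0, y in [0]  -> 1 point(s)
  x = 3: RHS = 9, y in [3, 8]  -> 2 point(s)
  x = 4: RHS = 3, y in [5, 6]  -> 2 point(s)
  x = 6: RHS = 3, y in [5, 6]  -> 2 point(s)
  x = 8: RHS = 4, y in [2, 9]  -> 2 point(s)
Affine points: 13. Add the point at infinity: total = 14.

#E(F_11) = 14


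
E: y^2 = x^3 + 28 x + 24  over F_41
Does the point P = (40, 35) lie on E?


Check whether y^2 = x^3 + 28 x + 24 (mod 41) for (x, y) = (40, 35).
LHS: y^2 = 35^2 mod 41 = 36
RHS: x^3 + 28 x + 24 = 40^3 + 28*40 + 24 mod 41 = 36
LHS = RHS

Yes, on the curve


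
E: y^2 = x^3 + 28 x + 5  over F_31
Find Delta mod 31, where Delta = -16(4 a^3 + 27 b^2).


4 a^3 + 27 b^2 = 4*28^3 + 27*5^2 = 87808 + 675 = 88483
Delta = -16 * (88483) = -1415728
Delta mod 31 = 11

Delta = 11 (mod 31)


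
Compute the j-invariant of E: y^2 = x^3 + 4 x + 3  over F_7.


Delta = -16(4 a^3 + 27 b^2) mod 7 = 3
-1728 * (4 a)^3 = -1728 * (4*4)^3 mod 7 = 1
j = 1 * 3^(-1) mod 7 = 5

j = 5 (mod 7)


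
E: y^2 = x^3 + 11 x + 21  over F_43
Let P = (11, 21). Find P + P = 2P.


Doubling: s = (3 x1^2 + a) / (2 y1)
s = (3*11^2 + 11) / (2*21) mod 43 = 13
x3 = s^2 - 2 x1 mod 43 = 13^2 - 2*11 = 18
y3 = s (x1 - x3) - y1 mod 43 = 13 * (11 - 18) - 21 = 17

2P = (18, 17)


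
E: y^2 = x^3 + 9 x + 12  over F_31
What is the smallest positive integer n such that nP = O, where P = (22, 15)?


Compute successive multiples of P until we hit O:
  1P = (22, 15)
  2P = (3, 2)
  3P = (16, 25)
  4P = (13, 1)
  5P = (21, 21)
  6P = (24, 28)
  7P = (4, 9)
  8P = (12, 9)
  ... (continuing to 41P)
  41P = O

ord(P) = 41


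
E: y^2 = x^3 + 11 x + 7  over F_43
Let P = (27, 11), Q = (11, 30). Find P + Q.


P != Q, so use the chord formula.
s = (y2 - y1) / (x2 - x1) = (19) / (27) mod 43 = 23
x3 = s^2 - x1 - x2 mod 43 = 23^2 - 27 - 11 = 18
y3 = s (x1 - x3) - y1 mod 43 = 23 * (27 - 18) - 11 = 24

P + Q = (18, 24)


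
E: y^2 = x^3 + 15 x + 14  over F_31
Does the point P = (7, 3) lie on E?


Check whether y^2 = x^3 + 15 x + 14 (mod 31) for (x, y) = (7, 3).
LHS: y^2 = 3^2 mod 31 = 9
RHS: x^3 + 15 x + 14 = 7^3 + 15*7 + 14 mod 31 = 28
LHS != RHS

No, not on the curve


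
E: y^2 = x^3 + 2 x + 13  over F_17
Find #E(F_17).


For each x in F_17, count y with y^2 = x^3 + 2 x + 13 mod 17:
  x = 0: RHS = 13, y in [8, 9]  -> 2 point(s)
  x = 1: RHS = 16, y in [4, 13]  -> 2 point(s)
  x = 2: RHS = 8, y in [5, 12]  -> 2 point(s)
  x = 4: RHS = 0, y in [0]  -> 1 point(s)
  x = 7: RHS = 13, y in [8, 9]  -> 2 point(s)
  x = 10: RHS = 13, y in [8, 9]  -> 2 point(s)
  x = 13: RHS = 9, y in [3, 14]  -> 2 point(s)
  x = 15: RHS = 1, y in [1, 16]  -> 2 point(s)
Affine points: 15. Add the point at infinity: total = 16.

#E(F_17) = 16


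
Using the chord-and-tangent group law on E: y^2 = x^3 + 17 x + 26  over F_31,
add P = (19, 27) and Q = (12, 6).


P != Q, so use the chord formula.
s = (y2 - y1) / (x2 - x1) = (10) / (24) mod 31 = 3
x3 = s^2 - x1 - x2 mod 31 = 3^2 - 19 - 12 = 9
y3 = s (x1 - x3) - y1 mod 31 = 3 * (19 - 9) - 27 = 3

P + Q = (9, 3)


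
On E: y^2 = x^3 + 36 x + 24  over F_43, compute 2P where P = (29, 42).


Doubling: s = (3 x1^2 + a) / (2 y1)
s = (3*29^2 + 36) / (2*42) mod 43 = 32
x3 = s^2 - 2 x1 mod 43 = 32^2 - 2*29 = 20
y3 = s (x1 - x3) - y1 mod 43 = 32 * (29 - 20) - 42 = 31

2P = (20, 31)


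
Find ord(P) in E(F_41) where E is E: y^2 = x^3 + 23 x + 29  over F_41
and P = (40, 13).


Compute successive multiples of P until we hit O:
  1P = (40, 13)
  2P = (3, 24)
  3P = (3, 17)
  4P = (40, 28)
  5P = O

ord(P) = 5


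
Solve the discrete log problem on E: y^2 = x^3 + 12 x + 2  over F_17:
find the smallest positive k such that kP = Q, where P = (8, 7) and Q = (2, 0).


Enumerate multiples of P until we hit Q = (2, 0):
  1P = (8, 7)
  2P = (1, 10)
  3P = (12, 2)
  4P = (6, 16)
  5P = (2, 0)
Match found at i = 5.

k = 5


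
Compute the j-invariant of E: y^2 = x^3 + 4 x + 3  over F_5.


Delta = -16(4 a^3 + 27 b^2) mod 5 = 1
-1728 * (4 a)^3 = -1728 * (4*4)^3 mod 5 = 2
j = 2 * 1^(-1) mod 5 = 2

j = 2 (mod 5)


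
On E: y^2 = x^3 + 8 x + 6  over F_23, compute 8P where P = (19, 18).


k = 8 = 1000_2 (binary, LSB first: 0001)
Double-and-add from P = (19, 18):
  bit 0 = 0: acc unchanged = O
  bit 1 = 0: acc unchanged = O
  bit 2 = 0: acc unchanged = O
  bit 3 = 1: acc = O + (20, 22) = (20, 22)

8P = (20, 22)


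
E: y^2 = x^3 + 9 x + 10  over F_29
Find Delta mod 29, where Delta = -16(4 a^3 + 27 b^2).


4 a^3 + 27 b^2 = 4*9^3 + 27*10^2 = 2916 + 2700 = 5616
Delta = -16 * (5616) = -89856
Delta mod 29 = 15

Delta = 15 (mod 29)


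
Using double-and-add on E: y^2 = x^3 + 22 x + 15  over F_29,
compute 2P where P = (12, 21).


k = 2 = 10_2 (binary, LSB first: 01)
Double-and-add from P = (12, 21):
  bit 0 = 0: acc unchanged = O
  bit 1 = 1: acc = O + (14, 14) = (14, 14)

2P = (14, 14)


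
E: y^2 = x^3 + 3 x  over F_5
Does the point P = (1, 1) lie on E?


Check whether y^2 = x^3 + 3 x + 0 (mod 5) for (x, y) = (1, 1).
LHS: y^2 = 1^2 mod 5 = 1
RHS: x^3 + 3 x + 0 = 1^3 + 3*1 + 0 mod 5 = 4
LHS != RHS

No, not on the curve


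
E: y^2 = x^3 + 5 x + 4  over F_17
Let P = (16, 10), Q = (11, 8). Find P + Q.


P != Q, so use the chord formula.
s = (y2 - y1) / (x2 - x1) = (15) / (12) mod 17 = 14
x3 = s^2 - x1 - x2 mod 17 = 14^2 - 16 - 11 = 16
y3 = s (x1 - x3) - y1 mod 17 = 14 * (16 - 16) - 10 = 7

P + Q = (16, 7)


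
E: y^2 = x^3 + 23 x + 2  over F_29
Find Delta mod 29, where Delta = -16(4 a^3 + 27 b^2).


4 a^3 + 27 b^2 = 4*23^3 + 27*2^2 = 48668 + 108 = 48776
Delta = -16 * (48776) = -780416
Delta mod 29 = 3

Delta = 3 (mod 29)


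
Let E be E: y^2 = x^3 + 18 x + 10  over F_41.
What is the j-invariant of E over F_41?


Delta = -16(4 a^3 + 27 b^2) mod 41 = 30
-1728 * (4 a)^3 = -1728 * (4*18)^3 mod 41 = 14
j = 14 * 30^(-1) mod 41 = 36

j = 36 (mod 41)


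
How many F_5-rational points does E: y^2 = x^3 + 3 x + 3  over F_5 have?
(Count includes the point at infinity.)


For each x in F_5, count y with y^2 = x^3 + 3 x + 3 mod 5:
  x = 3: RHS = 4, y in [2, 3]  -> 2 point(s)
  x = 4: RHS = 4, y in [2, 3]  -> 2 point(s)
Affine points: 4. Add the point at infinity: total = 5.

#E(F_5) = 5


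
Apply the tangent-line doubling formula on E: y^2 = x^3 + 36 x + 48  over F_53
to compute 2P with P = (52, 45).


Doubling: s = (3 x1^2 + a) / (2 y1)
s = (3*52^2 + 36) / (2*45) mod 53 = 34
x3 = s^2 - 2 x1 mod 53 = 34^2 - 2*52 = 45
y3 = s (x1 - x3) - y1 mod 53 = 34 * (52 - 45) - 45 = 34

2P = (45, 34)


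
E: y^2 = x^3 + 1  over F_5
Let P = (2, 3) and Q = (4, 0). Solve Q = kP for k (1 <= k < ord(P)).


Enumerate multiples of P until we hit Q = (4, 0):
  1P = (2, 3)
  2P = (0, 1)
  3P = (4, 0)
Match found at i = 3.

k = 3


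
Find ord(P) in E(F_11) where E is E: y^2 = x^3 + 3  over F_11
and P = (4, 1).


Compute successive multiples of P until we hit O:
  1P = (4, 1)
  2P = (7, 4)
  3P = (1, 2)
  4P = (0, 5)
  5P = (8, 3)
  6P = (2, 0)
  7P = (8, 8)
  8P = (0, 6)
  ... (continuing to 12P)
  12P = O

ord(P) = 12


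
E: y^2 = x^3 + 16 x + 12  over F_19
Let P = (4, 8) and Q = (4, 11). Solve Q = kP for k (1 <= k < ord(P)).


Enumerate multiples of P until we hit Q = (4, 11):
  1P = (4, 8)
  2P = (8, 14)
  3P = (14, 15)
  4P = (7, 7)
  5P = (6, 18)
  6P = (15, 13)
  7P = (9, 7)
  8P = (3, 7)
  9P = (13, 2)
  10P = (13, 17)
  11P = (3, 12)
  12P = (9, 12)
  13P = (15, 6)
  14P = (6, 1)
  15P = (7, 12)
  16P = (14, 4)
  17P = (8, 5)
  18P = (4, 11)
Match found at i = 18.

k = 18


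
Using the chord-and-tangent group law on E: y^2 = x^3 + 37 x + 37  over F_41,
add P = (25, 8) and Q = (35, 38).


P != Q, so use the chord formula.
s = (y2 - y1) / (x2 - x1) = (30) / (10) mod 41 = 3
x3 = s^2 - x1 - x2 mod 41 = 3^2 - 25 - 35 = 31
y3 = s (x1 - x3) - y1 mod 41 = 3 * (25 - 31) - 8 = 15

P + Q = (31, 15)


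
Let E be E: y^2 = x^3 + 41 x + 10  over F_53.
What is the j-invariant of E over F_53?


Delta = -16(4 a^3 + 27 b^2) mod 53 = 29
-1728 * (4 a)^3 = -1728 * (4*41)^3 mod 53 = 28
j = 28 * 29^(-1) mod 53 = 43

j = 43 (mod 53)


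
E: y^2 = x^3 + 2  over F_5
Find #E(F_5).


For each x in F_5, count y with y^2 = x^3 + 0 x + 2 mod 5:
  x = 2: RHS = 0, y in [0]  -> 1 point(s)
  x = 3: RHS = 4, y in [2, 3]  -> 2 point(s)
  x = 4: RHS = 1, y in [1, 4]  -> 2 point(s)
Affine points: 5. Add the point at infinity: total = 6.

#E(F_5) = 6


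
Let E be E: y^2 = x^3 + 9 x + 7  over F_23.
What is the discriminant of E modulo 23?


4 a^3 + 27 b^2 = 4*9^3 + 27*7^2 = 2916 + 1323 = 4239
Delta = -16 * (4239) = -67824
Delta mod 23 = 3

Delta = 3 (mod 23)


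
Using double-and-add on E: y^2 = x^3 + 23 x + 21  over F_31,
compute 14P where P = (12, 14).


k = 14 = 1110_2 (binary, LSB first: 0111)
Double-and-add from P = (12, 14):
  bit 0 = 0: acc unchanged = O
  bit 1 = 1: acc = O + (25, 15) = (25, 15)
  bit 2 = 1: acc = (25, 15) + (30, 20) = (8, 2)
  bit 3 = 1: acc = (8, 2) + (18, 25) = (23, 10)

14P = (23, 10)


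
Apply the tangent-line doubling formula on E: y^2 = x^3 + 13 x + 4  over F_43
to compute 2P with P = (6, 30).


Doubling: s = (3 x1^2 + a) / (2 y1)
s = (3*6^2 + 13) / (2*30) mod 43 = 40
x3 = s^2 - 2 x1 mod 43 = 40^2 - 2*6 = 40
y3 = s (x1 - x3) - y1 mod 43 = 40 * (6 - 40) - 30 = 29

2P = (40, 29)


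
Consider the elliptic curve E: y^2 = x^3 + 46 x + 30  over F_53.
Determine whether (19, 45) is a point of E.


Check whether y^2 = x^3 + 46 x + 30 (mod 53) for (x, y) = (19, 45).
LHS: y^2 = 45^2 mod 53 = 11
RHS: x^3 + 46 x + 30 = 19^3 + 46*19 + 30 mod 53 = 25
LHS != RHS

No, not on the curve


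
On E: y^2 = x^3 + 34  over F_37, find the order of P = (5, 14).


Compute successive multiples of P until we hit O:
  1P = (5, 14)
  2P = (6, 19)
  3P = (14, 15)
  4P = (34, 28)
  5P = (8, 19)
  6P = (35, 10)
  7P = (23, 18)
  8P = (36, 12)
  ... (continuing to 39P)
  39P = O

ord(P) = 39


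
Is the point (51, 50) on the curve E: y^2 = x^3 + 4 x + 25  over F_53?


Check whether y^2 = x^3 + 4 x + 25 (mod 53) for (x, y) = (51, 50).
LHS: y^2 = 50^2 mod 53 = 9
RHS: x^3 + 4 x + 25 = 51^3 + 4*51 + 25 mod 53 = 9
LHS = RHS

Yes, on the curve


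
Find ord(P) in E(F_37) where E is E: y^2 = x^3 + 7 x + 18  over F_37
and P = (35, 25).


Compute successive multiples of P until we hit O:
  1P = (35, 25)
  2P = (30, 25)
  3P = (9, 12)
  4P = (21, 19)
  5P = (28, 15)
  6P = (7, 15)
  7P = (4, 31)
  8P = (36, 11)
  ... (continuing to 38P)
  38P = O

ord(P) = 38


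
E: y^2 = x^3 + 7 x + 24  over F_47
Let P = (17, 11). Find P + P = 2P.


Doubling: s = (3 x1^2 + a) / (2 y1)
s = (3*17^2 + 7) / (2*11) mod 47 = 44
x3 = s^2 - 2 x1 mod 47 = 44^2 - 2*17 = 22
y3 = s (x1 - x3) - y1 mod 47 = 44 * (17 - 22) - 11 = 4

2P = (22, 4)


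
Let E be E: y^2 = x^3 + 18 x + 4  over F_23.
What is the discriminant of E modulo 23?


4 a^3 + 27 b^2 = 4*18^3 + 27*4^2 = 23328 + 432 = 23760
Delta = -16 * (23760) = -380160
Delta mod 23 = 7

Delta = 7 (mod 23)


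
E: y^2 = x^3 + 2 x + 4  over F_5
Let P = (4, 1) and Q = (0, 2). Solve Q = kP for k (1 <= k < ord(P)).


Enumerate multiples of P until we hit Q = (0, 2):
  1P = (4, 1)
  2P = (2, 4)
  3P = (0, 3)
  4P = (0, 2)
Match found at i = 4.

k = 4


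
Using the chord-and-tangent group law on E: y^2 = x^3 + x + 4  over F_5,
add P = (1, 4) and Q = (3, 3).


P != Q, so use the chord formula.
s = (y2 - y1) / (x2 - x1) = (4) / (2) mod 5 = 2
x3 = s^2 - x1 - x2 mod 5 = 2^2 - 1 - 3 = 0
y3 = s (x1 - x3) - y1 mod 5 = 2 * (1 - 0) - 4 = 3

P + Q = (0, 3)


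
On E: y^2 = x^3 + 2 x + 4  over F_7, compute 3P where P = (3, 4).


k = 3 = 11_2 (binary, LSB first: 11)
Double-and-add from P = (3, 4):
  bit 0 = 1: acc = O + (3, 4) = (3, 4)
  bit 1 = 1: acc = (3, 4) + (2, 4) = (2, 3)

3P = (2, 3)


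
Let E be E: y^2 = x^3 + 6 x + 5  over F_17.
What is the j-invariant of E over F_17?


Delta = -16(4 a^3 + 27 b^2) mod 17 = 9
-1728 * (4 a)^3 = -1728 * (4*6)^3 mod 17 = 1
j = 1 * 9^(-1) mod 17 = 2

j = 2 (mod 17)


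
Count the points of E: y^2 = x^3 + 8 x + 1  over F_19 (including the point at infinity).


For each x in F_19, count y with y^2 = x^3 + 8 x + 1 mod 19:
  x = 0: RHS = 1, y in [1, 18]  -> 2 point(s)
  x = 2: RHS = 6, y in [5, 14]  -> 2 point(s)
  x = 7: RHS = 1, y in [1, 18]  -> 2 point(s)
  x = 8: RHS = 7, y in [8, 11]  -> 2 point(s)
  x = 9: RHS = 4, y in [2, 17]  -> 2 point(s)
  x = 10: RHS = 17, y in [6, 13]  -> 2 point(s)
  x = 12: RHS = 1, y in [1, 18]  -> 2 point(s)
  x = 14: RHS = 7, y in [8, 11]  -> 2 point(s)
  x = 15: RHS = 0, y in [0]  -> 1 point(s)
  x = 16: RHS = 7, y in [8, 11]  -> 2 point(s)
  x = 18: RHS = 11, y in [7, 12]  -> 2 point(s)
Affine points: 21. Add the point at infinity: total = 22.

#E(F_19) = 22


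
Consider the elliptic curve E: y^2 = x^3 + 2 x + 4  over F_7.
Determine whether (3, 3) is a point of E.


Check whether y^2 = x^3 + 2 x + 4 (mod 7) for (x, y) = (3, 3).
LHS: y^2 = 3^2 mod 7 = 2
RHS: x^3 + 2 x + 4 = 3^3 + 2*3 + 4 mod 7 = 2
LHS = RHS

Yes, on the curve


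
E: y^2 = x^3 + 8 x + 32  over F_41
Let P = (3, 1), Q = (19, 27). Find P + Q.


P != Q, so use the chord formula.
s = (y2 - y1) / (x2 - x1) = (26) / (16) mod 41 = 17
x3 = s^2 - x1 - x2 mod 41 = 17^2 - 3 - 19 = 21
y3 = s (x1 - x3) - y1 mod 41 = 17 * (3 - 21) - 1 = 21

P + Q = (21, 21)


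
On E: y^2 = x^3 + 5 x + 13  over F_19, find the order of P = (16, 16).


Compute successive multiples of P until we hit O:
  1P = (16, 16)
  2P = (7, 12)
  3P = (3, 13)
  4P = (5, 7)
  5P = (15, 9)
  6P = (18, 8)
  7P = (1, 0)
  8P = (18, 11)
  ... (continuing to 14P)
  14P = O

ord(P) = 14


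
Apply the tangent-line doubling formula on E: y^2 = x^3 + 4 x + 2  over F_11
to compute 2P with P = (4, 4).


Doubling: s = (3 x1^2 + a) / (2 y1)
s = (3*4^2 + 4) / (2*4) mod 11 = 1
x3 = s^2 - 2 x1 mod 11 = 1^2 - 2*4 = 4
y3 = s (x1 - x3) - y1 mod 11 = 1 * (4 - 4) - 4 = 7

2P = (4, 7)


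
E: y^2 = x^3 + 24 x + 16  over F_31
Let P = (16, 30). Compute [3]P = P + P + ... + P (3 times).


k = 3 = 11_2 (binary, LSB first: 11)
Double-and-add from P = (16, 30):
  bit 0 = 1: acc = O + (16, 30) = (16, 30)
  bit 1 = 1: acc = (16, 30) + (17, 25) = (23, 5)

3P = (23, 5)


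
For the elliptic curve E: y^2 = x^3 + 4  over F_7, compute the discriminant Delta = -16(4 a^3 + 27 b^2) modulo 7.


4 a^3 + 27 b^2 = 4*0^3 + 27*4^2 = 0 + 432 = 432
Delta = -16 * (432) = -6912
Delta mod 7 = 4

Delta = 4 (mod 7)


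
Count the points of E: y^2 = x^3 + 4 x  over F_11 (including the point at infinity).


For each x in F_11, count y with y^2 = x^3 + 4 x + 0 mod 11:
  x = 0: RHS = 0, y in [0]  -> 1 point(s)
  x = 1: RHS = 5, y in [4, 7]  -> 2 point(s)
  x = 2: RHS = 5, y in [4, 7]  -> 2 point(s)
  x = 4: RHS = 3, y in [5, 6]  -> 2 point(s)
  x = 6: RHS = 9, y in [3, 8]  -> 2 point(s)
  x = 8: RHS = 5, y in [4, 7]  -> 2 point(s)
Affine points: 11. Add the point at infinity: total = 12.

#E(F_11) = 12


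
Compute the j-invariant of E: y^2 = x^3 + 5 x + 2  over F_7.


Delta = -16(4 a^3 + 27 b^2) mod 7 = 2
-1728 * (4 a)^3 = -1728 * (4*5)^3 mod 7 = 6
j = 6 * 2^(-1) mod 7 = 3

j = 3 (mod 7)


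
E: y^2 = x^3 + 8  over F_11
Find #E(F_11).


For each x in F_11, count y with y^2 = x^3 + 0 x + 8 mod 11:
  x = 1: RHS = 9, y in [3, 8]  -> 2 point(s)
  x = 2: RHS = 5, y in [4, 7]  -> 2 point(s)
  x = 5: RHS = 1, y in [1, 10]  -> 2 point(s)
  x = 6: RHS = 4, y in [2, 9]  -> 2 point(s)
  x = 8: RHS = 3, y in [5, 6]  -> 2 point(s)
  x = 9: RHS = 0, y in [0]  -> 1 point(s)
Affine points: 11. Add the point at infinity: total = 12.

#E(F_11) = 12


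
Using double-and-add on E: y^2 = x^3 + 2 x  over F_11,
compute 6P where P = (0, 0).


k = 6 = 110_2 (binary, LSB first: 011)
Double-and-add from P = (0, 0):
  bit 0 = 0: acc unchanged = O
  bit 1 = 1: acc = O + O = O
  bit 2 = 1: acc = O + O = O

6P = O


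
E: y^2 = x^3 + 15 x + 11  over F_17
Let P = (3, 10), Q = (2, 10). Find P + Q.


P != Q, so use the chord formula.
s = (y2 - y1) / (x2 - x1) = (0) / (16) mod 17 = 0
x3 = s^2 - x1 - x2 mod 17 = 0^2 - 3 - 2 = 12
y3 = s (x1 - x3) - y1 mod 17 = 0 * (3 - 12) - 10 = 7

P + Q = (12, 7)


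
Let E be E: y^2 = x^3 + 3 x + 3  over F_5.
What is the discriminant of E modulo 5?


4 a^3 + 27 b^2 = 4*3^3 + 27*3^2 = 108 + 243 = 351
Delta = -16 * (351) = -5616
Delta mod 5 = 4

Delta = 4 (mod 5)


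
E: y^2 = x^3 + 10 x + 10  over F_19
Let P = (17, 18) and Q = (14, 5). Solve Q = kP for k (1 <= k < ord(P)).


Enumerate multiples of P until we hit Q = (14, 5):
  1P = (17, 18)
  2P = (11, 11)
  3P = (14, 14)
  4P = (13, 0)
  5P = (14, 5)
Match found at i = 5.

k = 5


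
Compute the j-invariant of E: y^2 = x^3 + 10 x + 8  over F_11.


Delta = -16(4 a^3 + 27 b^2) mod 11 = 4
-1728 * (4 a)^3 = -1728 * (4*10)^3 mod 11 = 9
j = 9 * 4^(-1) mod 11 = 5

j = 5 (mod 11)


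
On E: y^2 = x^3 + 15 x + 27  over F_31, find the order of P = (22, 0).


Compute successive multiples of P until we hit O:
  1P = (22, 0)
  2P = O

ord(P) = 2


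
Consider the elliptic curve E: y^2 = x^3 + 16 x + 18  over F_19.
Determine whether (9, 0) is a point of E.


Check whether y^2 = x^3 + 16 x + 18 (mod 19) for (x, y) = (9, 0).
LHS: y^2 = 0^2 mod 19 = 0
RHS: x^3 + 16 x + 18 = 9^3 + 16*9 + 18 mod 19 = 17
LHS != RHS

No, not on the curve


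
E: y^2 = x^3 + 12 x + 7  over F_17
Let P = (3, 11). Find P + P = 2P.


Doubling: s = (3 x1^2 + a) / (2 y1)
s = (3*3^2 + 12) / (2*11) mod 17 = 1
x3 = s^2 - 2 x1 mod 17 = 1^2 - 2*3 = 12
y3 = s (x1 - x3) - y1 mod 17 = 1 * (3 - 12) - 11 = 14

2P = (12, 14)


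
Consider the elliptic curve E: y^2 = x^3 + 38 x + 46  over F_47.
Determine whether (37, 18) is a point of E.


Check whether y^2 = x^3 + 38 x + 46 (mod 47) for (x, y) = (37, 18).
LHS: y^2 = 18^2 mod 47 = 42
RHS: x^3 + 38 x + 46 = 37^3 + 38*37 + 46 mod 47 = 29
LHS != RHS

No, not on the curve


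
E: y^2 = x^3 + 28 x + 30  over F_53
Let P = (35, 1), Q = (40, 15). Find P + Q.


P != Q, so use the chord formula.
s = (y2 - y1) / (x2 - x1) = (14) / (5) mod 53 = 24
x3 = s^2 - x1 - x2 mod 53 = 24^2 - 35 - 40 = 24
y3 = s (x1 - x3) - y1 mod 53 = 24 * (35 - 24) - 1 = 51

P + Q = (24, 51)


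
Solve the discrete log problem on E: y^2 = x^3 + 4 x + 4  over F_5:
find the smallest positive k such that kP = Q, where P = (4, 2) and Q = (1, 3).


Enumerate multiples of P until we hit Q = (1, 3):
  1P = (4, 2)
  2P = (1, 2)
  3P = (0, 3)
  4P = (2, 0)
  5P = (0, 2)
  6P = (1, 3)
Match found at i = 6.

k = 6


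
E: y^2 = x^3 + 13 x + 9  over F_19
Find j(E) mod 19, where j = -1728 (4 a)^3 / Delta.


Delta = -16(4 a^3 + 27 b^2) mod 19 = 17
-1728 * (4 a)^3 = -1728 * (4*13)^3 mod 19 = 8
j = 8 * 17^(-1) mod 19 = 15

j = 15 (mod 19)


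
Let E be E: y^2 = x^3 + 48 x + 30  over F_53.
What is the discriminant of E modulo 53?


4 a^3 + 27 b^2 = 4*48^3 + 27*30^2 = 442368 + 24300 = 466668
Delta = -16 * (466668) = -7466688
Delta mod 53 = 5

Delta = 5 (mod 53)


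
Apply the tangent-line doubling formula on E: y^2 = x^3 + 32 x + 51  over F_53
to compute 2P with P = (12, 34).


Doubling: s = (3 x1^2 + a) / (2 y1)
s = (3*12^2 + 32) / (2*34) mod 53 = 38
x3 = s^2 - 2 x1 mod 53 = 38^2 - 2*12 = 42
y3 = s (x1 - x3) - y1 mod 53 = 38 * (12 - 42) - 34 = 45

2P = (42, 45)


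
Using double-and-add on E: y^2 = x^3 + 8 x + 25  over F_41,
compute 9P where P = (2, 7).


k = 9 = 1001_2 (binary, LSB first: 1001)
Double-and-add from P = (2, 7):
  bit 0 = 1: acc = O + (2, 7) = (2, 7)
  bit 1 = 0: acc unchanged = (2, 7)
  bit 2 = 0: acc unchanged = (2, 7)
  bit 3 = 1: acc = (2, 7) + (28, 15) = (6, 17)

9P = (6, 17)


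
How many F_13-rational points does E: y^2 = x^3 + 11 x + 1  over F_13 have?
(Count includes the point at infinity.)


For each x in F_13, count y with y^2 = x^3 + 11 x + 1 mod 13:
  x = 0: RHS = 1, y in [1, 12]  -> 2 point(s)
  x = 1: RHS = 0, y in [0]  -> 1 point(s)
  x = 3: RHS = 9, y in [3, 10]  -> 2 point(s)
  x = 5: RHS = 12, y in [5, 8]  -> 2 point(s)
  x = 6: RHS = 10, y in [6, 7]  -> 2 point(s)
  x = 8: RHS = 3, y in [4, 9]  -> 2 point(s)
  x = 9: RHS = 10, y in [6, 7]  -> 2 point(s)
  x = 11: RHS = 10, y in [6, 7]  -> 2 point(s)
Affine points: 15. Add the point at infinity: total = 16.

#E(F_13) = 16


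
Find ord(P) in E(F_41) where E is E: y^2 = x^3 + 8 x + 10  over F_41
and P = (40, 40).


Compute successive multiples of P until we hit O:
  1P = (40, 40)
  2P = (22, 25)
  3P = (15, 15)
  4P = (28, 13)
  5P = (37, 18)
  6P = (36, 3)
  7P = (7, 9)
  8P = (34, 29)
  ... (continuing to 24P)
  24P = O

ord(P) = 24


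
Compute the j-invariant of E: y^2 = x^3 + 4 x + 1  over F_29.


Delta = -16(4 a^3 + 27 b^2) mod 29 = 25
-1728 * (4 a)^3 = -1728 * (4*4)^3 mod 29 = 26
j = 26 * 25^(-1) mod 29 = 8

j = 8 (mod 29)


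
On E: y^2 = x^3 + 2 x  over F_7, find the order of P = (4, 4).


Compute successive multiples of P until we hit O:
  1P = (4, 4)
  2P = (0, 0)
  3P = (4, 3)
  4P = O

ord(P) = 4


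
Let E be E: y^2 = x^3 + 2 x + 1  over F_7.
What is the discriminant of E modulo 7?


4 a^3 + 27 b^2 = 4*2^3 + 27*1^2 = 32 + 27 = 59
Delta = -16 * (59) = -944
Delta mod 7 = 1

Delta = 1 (mod 7)


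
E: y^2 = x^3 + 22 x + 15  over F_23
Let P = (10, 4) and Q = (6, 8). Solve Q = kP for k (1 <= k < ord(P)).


Enumerate multiples of P until we hit Q = (6, 8):
  1P = (10, 4)
  2P = (3, 19)
  3P = (16, 22)
  4P = (6, 8)
Match found at i = 4.

k = 4


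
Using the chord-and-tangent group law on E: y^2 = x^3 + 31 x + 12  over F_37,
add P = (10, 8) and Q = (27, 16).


P != Q, so use the chord formula.
s = (y2 - y1) / (x2 - x1) = (8) / (17) mod 37 = 7
x3 = s^2 - x1 - x2 mod 37 = 7^2 - 10 - 27 = 12
y3 = s (x1 - x3) - y1 mod 37 = 7 * (10 - 12) - 8 = 15

P + Q = (12, 15)


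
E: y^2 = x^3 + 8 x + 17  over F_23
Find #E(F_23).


For each x in F_23, count y with y^2 = x^3 + 8 x + 17 mod 23:
  x = 1: RHS = 3, y in [7, 16]  -> 2 point(s)
  x = 2: RHS = 18, y in [8, 15]  -> 2 point(s)
  x = 7: RHS = 2, y in [5, 18]  -> 2 point(s)
  x = 8: RHS = 18, y in [8, 15]  -> 2 point(s)
  x = 9: RHS = 13, y in [6, 17]  -> 2 point(s)
  x = 10: RHS = 16, y in [4, 19]  -> 2 point(s)
  x = 12: RHS = 1, y in [1, 22]  -> 2 point(s)
  x = 13: RHS = 18, y in [8, 15]  -> 2 point(s)
  x = 15: RHS = 16, y in [4, 19]  -> 2 point(s)
  x = 16: RHS = 9, y in [3, 20]  -> 2 point(s)
  x = 17: RHS = 6, y in [11, 12]  -> 2 point(s)
  x = 18: RHS = 13, y in [6, 17]  -> 2 point(s)
  x = 19: RHS = 13, y in [6, 17]  -> 2 point(s)
  x = 20: RHS = 12, y in [9, 14]  -> 2 point(s)
  x = 21: RHS = 16, y in [4, 19]  -> 2 point(s)
  x = 22: RHS = 8, y in [10, 13]  -> 2 point(s)
Affine points: 32. Add the point at infinity: total = 33.

#E(F_23) = 33


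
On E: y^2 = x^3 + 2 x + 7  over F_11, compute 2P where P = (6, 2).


k = 2 = 10_2 (binary, LSB first: 01)
Double-and-add from P = (6, 2):
  bit 0 = 0: acc unchanged = O
  bit 1 = 1: acc = O + (10, 9) = (10, 9)

2P = (10, 9)


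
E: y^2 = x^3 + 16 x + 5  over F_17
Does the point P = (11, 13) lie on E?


Check whether y^2 = x^3 + 16 x + 5 (mod 17) for (x, y) = (11, 13).
LHS: y^2 = 13^2 mod 17 = 16
RHS: x^3 + 16 x + 5 = 11^3 + 16*11 + 5 mod 17 = 16
LHS = RHS

Yes, on the curve


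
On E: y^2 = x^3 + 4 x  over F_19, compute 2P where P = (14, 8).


Doubling: s = (3 x1^2 + a) / (2 y1)
s = (3*14^2 + 4) / (2*8) mod 19 = 18
x3 = s^2 - 2 x1 mod 19 = 18^2 - 2*14 = 11
y3 = s (x1 - x3) - y1 mod 19 = 18 * (14 - 11) - 8 = 8

2P = (11, 8)


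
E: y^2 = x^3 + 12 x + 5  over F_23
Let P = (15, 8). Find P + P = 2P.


Doubling: s = (3 x1^2 + a) / (2 y1)
s = (3*15^2 + 12) / (2*8) mod 23 = 7
x3 = s^2 - 2 x1 mod 23 = 7^2 - 2*15 = 19
y3 = s (x1 - x3) - y1 mod 23 = 7 * (15 - 19) - 8 = 10

2P = (19, 10)


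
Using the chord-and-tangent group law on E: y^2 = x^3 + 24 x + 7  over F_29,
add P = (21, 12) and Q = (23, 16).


P != Q, so use the chord formula.
s = (y2 - y1) / (x2 - x1) = (4) / (2) mod 29 = 2
x3 = s^2 - x1 - x2 mod 29 = 2^2 - 21 - 23 = 18
y3 = s (x1 - x3) - y1 mod 29 = 2 * (21 - 18) - 12 = 23

P + Q = (18, 23)


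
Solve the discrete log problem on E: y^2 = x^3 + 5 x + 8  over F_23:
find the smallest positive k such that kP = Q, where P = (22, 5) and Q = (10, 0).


Enumerate multiples of P until we hit Q = (10, 0):
  1P = (22, 5)
  2P = (10, 0)
Match found at i = 2.

k = 2


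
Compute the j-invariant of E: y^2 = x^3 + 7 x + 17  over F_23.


Delta = -16(4 a^3 + 27 b^2) mod 23 = 9
-1728 * (4 a)^3 = -1728 * (4*7)^3 mod 23 = 16
j = 16 * 9^(-1) mod 23 = 12

j = 12 (mod 23)


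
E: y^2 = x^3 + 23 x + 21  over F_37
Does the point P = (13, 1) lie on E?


Check whether y^2 = x^3 + 23 x + 21 (mod 37) for (x, y) = (13, 1).
LHS: y^2 = 1^2 mod 37 = 1
RHS: x^3 + 23 x + 21 = 13^3 + 23*13 + 21 mod 37 = 1
LHS = RHS

Yes, on the curve


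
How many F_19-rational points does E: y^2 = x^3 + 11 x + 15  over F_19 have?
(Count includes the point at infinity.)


For each x in F_19, count y with y^2 = x^3 + 11 x + 15 mod 19:
  x = 2: RHS = 7, y in [8, 11]  -> 2 point(s)
  x = 4: RHS = 9, y in [3, 16]  -> 2 point(s)
  x = 5: RHS = 5, y in [9, 10]  -> 2 point(s)
  x = 7: RHS = 17, y in [6, 13]  -> 2 point(s)
  x = 8: RHS = 7, y in [8, 11]  -> 2 point(s)
  x = 9: RHS = 7, y in [8, 11]  -> 2 point(s)
  x = 10: RHS = 4, y in [2, 17]  -> 2 point(s)
  x = 11: RHS = 4, y in [2, 17]  -> 2 point(s)
  x = 14: RHS = 6, y in [5, 14]  -> 2 point(s)
  x = 17: RHS = 4, y in [2, 17]  -> 2 point(s)
Affine points: 20. Add the point at infinity: total = 21.

#E(F_19) = 21


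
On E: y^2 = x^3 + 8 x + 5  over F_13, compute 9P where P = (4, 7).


k = 9 = 1001_2 (binary, LSB first: 1001)
Double-and-add from P = (4, 7):
  bit 0 = 1: acc = O + (4, 7) = (4, 7)
  bit 1 = 0: acc unchanged = (4, 7)
  bit 2 = 0: acc unchanged = (4, 7)
  bit 3 = 1: acc = (4, 7) + (5, 12) = (3, 11)

9P = (3, 11)


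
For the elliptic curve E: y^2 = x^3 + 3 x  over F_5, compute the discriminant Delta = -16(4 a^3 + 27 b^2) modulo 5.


4 a^3 + 27 b^2 = 4*3^3 + 27*0^2 = 108 + 0 = 108
Delta = -16 * (108) = -1728
Delta mod 5 = 2

Delta = 2 (mod 5)


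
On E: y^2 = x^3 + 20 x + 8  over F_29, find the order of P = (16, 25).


Compute successive multiples of P until we hit O:
  1P = (16, 25)
  2P = (6, 5)
  3P = (11, 14)
  4P = (8, 10)
  5P = (28, 25)
  6P = (14, 4)
  7P = (15, 0)
  8P = (14, 25)
  ... (continuing to 14P)
  14P = O

ord(P) = 14


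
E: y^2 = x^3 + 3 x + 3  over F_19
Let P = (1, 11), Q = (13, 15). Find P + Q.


P != Q, so use the chord formula.
s = (y2 - y1) / (x2 - x1) = (4) / (12) mod 19 = 13
x3 = s^2 - x1 - x2 mod 19 = 13^2 - 1 - 13 = 3
y3 = s (x1 - x3) - y1 mod 19 = 13 * (1 - 3) - 11 = 1

P + Q = (3, 1)


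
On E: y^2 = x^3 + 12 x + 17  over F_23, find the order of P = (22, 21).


Compute successive multiples of P until we hit O:
  1P = (22, 21)
  2P = (6, 11)
  3P = (13, 22)
  4P = (13, 1)
  5P = (6, 12)
  6P = (22, 2)
  7P = O

ord(P) = 7


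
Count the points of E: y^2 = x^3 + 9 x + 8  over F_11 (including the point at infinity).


For each x in F_11, count y with y^2 = x^3 + 9 x + 8 mod 11:
  x = 2: RHS = 1, y in [1, 10]  -> 2 point(s)
  x = 4: RHS = 9, y in [3, 8]  -> 2 point(s)
  x = 6: RHS = 3, y in [5, 6]  -> 2 point(s)
  x = 8: RHS = 9, y in [3, 8]  -> 2 point(s)
  x = 9: RHS = 4, y in [2, 9]  -> 2 point(s)
  x = 10: RHS = 9, y in [3, 8]  -> 2 point(s)
Affine points: 12. Add the point at infinity: total = 13.

#E(F_11) = 13


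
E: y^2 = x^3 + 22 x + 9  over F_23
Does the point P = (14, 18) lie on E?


Check whether y^2 = x^3 + 22 x + 9 (mod 23) for (x, y) = (14, 18).
LHS: y^2 = 18^2 mod 23 = 2
RHS: x^3 + 22 x + 9 = 14^3 + 22*14 + 9 mod 23 = 2
LHS = RHS

Yes, on the curve


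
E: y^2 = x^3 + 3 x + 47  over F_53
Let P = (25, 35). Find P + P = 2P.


Doubling: s = (3 x1^2 + a) / (2 y1)
s = (3*25^2 + 3) / (2*35) mod 53 = 45
x3 = s^2 - 2 x1 mod 53 = 45^2 - 2*25 = 14
y3 = s (x1 - x3) - y1 mod 53 = 45 * (25 - 14) - 35 = 36

2P = (14, 36)


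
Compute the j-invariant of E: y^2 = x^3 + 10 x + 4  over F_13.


Delta = -16(4 a^3 + 27 b^2) mod 13 = 3
-1728 * (4 a)^3 = -1728 * (4*10)^3 mod 13 = 1
j = 1 * 3^(-1) mod 13 = 9

j = 9 (mod 13)


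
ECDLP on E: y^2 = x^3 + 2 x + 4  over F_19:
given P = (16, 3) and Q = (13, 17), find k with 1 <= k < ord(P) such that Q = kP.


Enumerate multiples of P until we hit Q = (13, 17):
  1P = (16, 3)
  2P = (13, 2)
  3P = (7, 0)
  4P = (13, 17)
Match found at i = 4.

k = 4


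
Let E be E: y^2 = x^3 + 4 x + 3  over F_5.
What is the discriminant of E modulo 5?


4 a^3 + 27 b^2 = 4*4^3 + 27*3^2 = 256 + 243 = 499
Delta = -16 * (499) = -7984
Delta mod 5 = 1

Delta = 1 (mod 5)


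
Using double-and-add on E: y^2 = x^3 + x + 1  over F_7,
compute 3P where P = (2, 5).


k = 3 = 11_2 (binary, LSB first: 11)
Double-and-add from P = (2, 5):
  bit 0 = 1: acc = O + (2, 5) = (2, 5)
  bit 1 = 1: acc = (2, 5) + (0, 6) = (0, 1)

3P = (0, 1)


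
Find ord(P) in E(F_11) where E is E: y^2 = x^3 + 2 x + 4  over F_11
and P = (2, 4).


Compute successive multiples of P until we hit O:
  1P = (2, 4)
  2P = (8, 2)
  3P = (6, 1)
  4P = (7, 8)
  5P = (0, 2)
  6P = (10, 10)
  7P = (3, 9)
  8P = (9, 5)
  ... (continuing to 17P)
  17P = O

ord(P) = 17


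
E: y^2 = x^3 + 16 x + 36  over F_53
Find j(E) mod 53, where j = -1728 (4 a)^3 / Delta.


Delta = -16(4 a^3 + 27 b^2) mod 53 = 14
-1728 * (4 a)^3 = -1728 * (4*16)^3 mod 53 = 20
j = 20 * 14^(-1) mod 53 = 9

j = 9 (mod 53)


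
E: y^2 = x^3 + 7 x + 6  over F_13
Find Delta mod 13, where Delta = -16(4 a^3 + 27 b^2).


4 a^3 + 27 b^2 = 4*7^3 + 27*6^2 = 1372 + 972 = 2344
Delta = -16 * (2344) = -37504
Delta mod 13 = 1

Delta = 1 (mod 13)


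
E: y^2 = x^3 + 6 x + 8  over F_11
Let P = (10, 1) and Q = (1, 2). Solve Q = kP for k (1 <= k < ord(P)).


Enumerate multiples of P until we hit Q = (1, 2):
  1P = (10, 1)
  2P = (3, 3)
  3P = (1, 9)
  4P = (5, 8)
  5P = (5, 3)
  6P = (1, 2)
Match found at i = 6.

k = 6


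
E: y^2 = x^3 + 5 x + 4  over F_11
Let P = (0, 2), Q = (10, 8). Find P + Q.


P != Q, so use the chord formula.
s = (y2 - y1) / (x2 - x1) = (6) / (10) mod 11 = 5
x3 = s^2 - x1 - x2 mod 11 = 5^2 - 0 - 10 = 4
y3 = s (x1 - x3) - y1 mod 11 = 5 * (0 - 4) - 2 = 0

P + Q = (4, 0)


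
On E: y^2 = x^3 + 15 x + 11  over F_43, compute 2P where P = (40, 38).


Doubling: s = (3 x1^2 + a) / (2 y1)
s = (3*40^2 + 15) / (2*38) mod 43 = 13
x3 = s^2 - 2 x1 mod 43 = 13^2 - 2*40 = 3
y3 = s (x1 - x3) - y1 mod 43 = 13 * (40 - 3) - 38 = 13

2P = (3, 13)


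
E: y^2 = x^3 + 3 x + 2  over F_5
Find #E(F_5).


For each x in F_5, count y with y^2 = x^3 + 3 x + 2 mod 5:
  x = 1: RHS = 1, y in [1, 4]  -> 2 point(s)
  x = 2: RHS = 1, y in [1, 4]  -> 2 point(s)
Affine points: 4. Add the point at infinity: total = 5.

#E(F_5) = 5


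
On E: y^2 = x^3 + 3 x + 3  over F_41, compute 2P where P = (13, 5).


k = 2 = 10_2 (binary, LSB first: 01)
Double-and-add from P = (13, 5):
  bit 0 = 0: acc unchanged = O
  bit 1 = 1: acc = O + (33, 0) = (33, 0)

2P = (33, 0)


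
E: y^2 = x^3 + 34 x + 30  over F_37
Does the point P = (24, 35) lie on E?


Check whether y^2 = x^3 + 34 x + 30 (mod 37) for (x, y) = (24, 35).
LHS: y^2 = 35^2 mod 37 = 4
RHS: x^3 + 34 x + 30 = 24^3 + 34*24 + 30 mod 37 = 18
LHS != RHS

No, not on the curve


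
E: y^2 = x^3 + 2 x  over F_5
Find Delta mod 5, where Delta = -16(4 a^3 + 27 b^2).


4 a^3 + 27 b^2 = 4*2^3 + 27*0^2 = 32 + 0 = 32
Delta = -16 * (32) = -512
Delta mod 5 = 3

Delta = 3 (mod 5)


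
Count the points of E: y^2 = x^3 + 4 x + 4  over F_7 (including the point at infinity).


For each x in F_7, count y with y^2 = x^3 + 4 x + 4 mod 7:
  x = 0: RHS = 4, y in [2, 5]  -> 2 point(s)
  x = 1: RHS = 2, y in [3, 4]  -> 2 point(s)
  x = 3: RHS = 1, y in [1, 6]  -> 2 point(s)
  x = 4: RHS = 0, y in [0]  -> 1 point(s)
  x = 5: RHS = 2, y in [3, 4]  -> 2 point(s)
Affine points: 9. Add the point at infinity: total = 10.

#E(F_7) = 10


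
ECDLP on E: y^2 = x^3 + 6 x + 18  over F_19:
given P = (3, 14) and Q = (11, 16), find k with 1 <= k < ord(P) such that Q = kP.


Enumerate multiples of P until we hit Q = (11, 16):
  1P = (3, 14)
  2P = (18, 7)
  3P = (7, 17)
  4P = (6, 17)
  5P = (11, 16)
Match found at i = 5.

k = 5


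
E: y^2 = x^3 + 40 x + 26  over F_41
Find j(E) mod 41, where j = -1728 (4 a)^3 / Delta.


Delta = -16(4 a^3 + 27 b^2) mod 41 = 34
-1728 * (4 a)^3 = -1728 * (4*40)^3 mod 41 = 15
j = 15 * 34^(-1) mod 41 = 33

j = 33 (mod 41)


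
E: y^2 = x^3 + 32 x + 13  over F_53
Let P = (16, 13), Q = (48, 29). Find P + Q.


P != Q, so use the chord formula.
s = (y2 - y1) / (x2 - x1) = (16) / (32) mod 53 = 27
x3 = s^2 - x1 - x2 mod 53 = 27^2 - 16 - 48 = 29
y3 = s (x1 - x3) - y1 mod 53 = 27 * (16 - 29) - 13 = 7

P + Q = (29, 7)


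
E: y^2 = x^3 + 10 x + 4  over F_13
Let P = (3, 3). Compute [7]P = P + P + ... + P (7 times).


k = 7 = 111_2 (binary, LSB first: 111)
Double-and-add from P = (3, 3):
  bit 0 = 1: acc = O + (3, 3) = (3, 3)
  bit 1 = 1: acc = (3, 3) + (10, 8) = (9, 2)
  bit 2 = 1: acc = (9, 2) + (5, 6) = (0, 2)

7P = (0, 2)


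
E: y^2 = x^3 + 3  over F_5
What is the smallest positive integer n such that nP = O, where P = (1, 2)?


Compute successive multiples of P until we hit O:
  1P = (1, 2)
  2P = (2, 1)
  3P = (3, 0)
  4P = (2, 4)
  5P = (1, 3)
  6P = O

ord(P) = 6


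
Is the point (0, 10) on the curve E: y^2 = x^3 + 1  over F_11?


Check whether y^2 = x^3 + 0 x + 1 (mod 11) for (x, y) = (0, 10).
LHS: y^2 = 10^2 mod 11 = 1
RHS: x^3 + 0 x + 1 = 0^3 + 0*0 + 1 mod 11 = 1
LHS = RHS

Yes, on the curve


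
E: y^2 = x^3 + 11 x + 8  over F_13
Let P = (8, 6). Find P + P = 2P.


Doubling: s = (3 x1^2 + a) / (2 y1)
s = (3*8^2 + 11) / (2*6) mod 13 = 5
x3 = s^2 - 2 x1 mod 13 = 5^2 - 2*8 = 9
y3 = s (x1 - x3) - y1 mod 13 = 5 * (8 - 9) - 6 = 2

2P = (9, 2)


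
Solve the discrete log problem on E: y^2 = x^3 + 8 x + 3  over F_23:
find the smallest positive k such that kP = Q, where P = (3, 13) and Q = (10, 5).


Enumerate multiples of P until we hit Q = (10, 5):
  1P = (3, 13)
  2P = (10, 5)
Match found at i = 2.

k = 2


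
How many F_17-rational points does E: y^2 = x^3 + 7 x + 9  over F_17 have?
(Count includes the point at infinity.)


For each x in F_17, count y with y^2 = x^3 + 7 x + 9 mod 17:
  x = 0: RHS = 9, y in [3, 14]  -> 2 point(s)
  x = 1: RHS = 0, y in [0]  -> 1 point(s)
  x = 4: RHS = 16, y in [4, 13]  -> 2 point(s)
  x = 5: RHS = 16, y in [4, 13]  -> 2 point(s)
  x = 8: RHS = 16, y in [4, 13]  -> 2 point(s)
  x = 9: RHS = 2, y in [6, 11]  -> 2 point(s)
  x = 10: RHS = 8, y in [5, 12]  -> 2 point(s)
  x = 12: RHS = 2, y in [6, 11]  -> 2 point(s)
  x = 13: RHS = 2, y in [6, 11]  -> 2 point(s)
  x = 15: RHS = 4, y in [2, 15]  -> 2 point(s)
  x = 16: RHS = 1, y in [1, 16]  -> 2 point(s)
Affine points: 21. Add the point at infinity: total = 22.

#E(F_17) = 22


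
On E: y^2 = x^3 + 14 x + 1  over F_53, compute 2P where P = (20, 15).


Doubling: s = (3 x1^2 + a) / (2 y1)
s = (3*20^2 + 14) / (2*15) mod 53 = 44
x3 = s^2 - 2 x1 mod 53 = 44^2 - 2*20 = 41
y3 = s (x1 - x3) - y1 mod 53 = 44 * (20 - 41) - 15 = 15

2P = (41, 15)


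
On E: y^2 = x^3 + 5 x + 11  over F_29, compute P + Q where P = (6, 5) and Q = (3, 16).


P != Q, so use the chord formula.
s = (y2 - y1) / (x2 - x1) = (11) / (26) mod 29 = 6
x3 = s^2 - x1 - x2 mod 29 = 6^2 - 6 - 3 = 27
y3 = s (x1 - x3) - y1 mod 29 = 6 * (6 - 27) - 5 = 14

P + Q = (27, 14)


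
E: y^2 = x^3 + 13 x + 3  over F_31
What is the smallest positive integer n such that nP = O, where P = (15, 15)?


Compute successive multiples of P until we hit O:
  1P = (15, 15)
  2P = (6, 24)
  3P = (11, 12)
  4P = (23, 10)
  5P = (21, 12)
  6P = (3, 10)
  7P = (22, 26)
  8P = (30, 19)
  ... (continuing to 24P)
  24P = O

ord(P) = 24


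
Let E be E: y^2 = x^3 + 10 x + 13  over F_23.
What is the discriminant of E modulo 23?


4 a^3 + 27 b^2 = 4*10^3 + 27*13^2 = 4000 + 4563 = 8563
Delta = -16 * (8563) = -137008
Delta mod 23 = 3

Delta = 3 (mod 23)


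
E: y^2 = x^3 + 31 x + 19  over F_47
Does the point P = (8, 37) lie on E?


Check whether y^2 = x^3 + 31 x + 19 (mod 47) for (x, y) = (8, 37).
LHS: y^2 = 37^2 mod 47 = 6
RHS: x^3 + 31 x + 19 = 8^3 + 31*8 + 19 mod 47 = 27
LHS != RHS

No, not on the curve


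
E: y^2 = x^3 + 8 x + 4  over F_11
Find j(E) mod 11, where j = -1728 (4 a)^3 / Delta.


Delta = -16(4 a^3 + 27 b^2) mod 11 = 8
-1728 * (4 a)^3 = -1728 * (4*8)^3 mod 11 = 1
j = 1 * 8^(-1) mod 11 = 7

j = 7 (mod 11)
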